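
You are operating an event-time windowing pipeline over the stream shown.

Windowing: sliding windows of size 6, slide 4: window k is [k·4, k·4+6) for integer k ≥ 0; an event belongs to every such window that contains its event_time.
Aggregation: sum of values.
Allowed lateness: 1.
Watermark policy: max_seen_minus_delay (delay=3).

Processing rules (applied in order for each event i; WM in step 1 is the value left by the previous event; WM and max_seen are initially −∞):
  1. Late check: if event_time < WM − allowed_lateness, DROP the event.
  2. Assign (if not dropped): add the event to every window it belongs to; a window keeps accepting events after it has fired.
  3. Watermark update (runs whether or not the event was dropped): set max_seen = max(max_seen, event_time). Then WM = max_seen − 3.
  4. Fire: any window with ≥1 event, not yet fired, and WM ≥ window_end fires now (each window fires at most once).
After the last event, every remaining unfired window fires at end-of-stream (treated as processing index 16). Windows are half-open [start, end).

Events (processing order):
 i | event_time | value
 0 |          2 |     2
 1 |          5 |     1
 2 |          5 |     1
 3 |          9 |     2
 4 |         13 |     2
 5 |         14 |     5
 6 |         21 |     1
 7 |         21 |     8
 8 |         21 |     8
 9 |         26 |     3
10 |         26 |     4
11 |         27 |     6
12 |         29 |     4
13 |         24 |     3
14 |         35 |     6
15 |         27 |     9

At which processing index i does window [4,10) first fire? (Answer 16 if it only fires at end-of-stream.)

i=0 t=2 v=2: → [0,6); WM=-1
i=1 t=5 v=1: → [4,10),[0,6); WM=2
i=2 t=5 v=1: → [4,10),[0,6); WM=2
i=3 t=9 v=2: → [8,14),[4,10); WM=6; [0,6) fires=4
i=4 t=13 v=2: → [12,18),[8,14); WM=10; [4,10) fires=4
i=5 t=14 v=5: → [12,18); WM=11
i=6 t=21 v=1: → [20,26),[16,22); WM=18; [8,14) fires=4 [12,18) fires=7
i=7 t=21 v=8: → [20,26),[16,22); WM=18
i=8 t=21 v=8: → [20,26),[16,22); WM=18
i=9 t=26 v=3: → [24,30); WM=23; [16,22) fires=17
i=10 t=26 v=4: → [24,30); WM=23
i=11 t=27 v=6: → [24,30); WM=24
i=12 t=29 v=4: → [28,34),[24,30); WM=26; [20,26) fires=17
i=13 t=24 v=3: DROP (t<26-1); WM=26
i=14 t=35 v=6: → [32,38); WM=32; [24,30) fires=17
i=15 t=27 v=9: DROP (t<32-1); WM=32

4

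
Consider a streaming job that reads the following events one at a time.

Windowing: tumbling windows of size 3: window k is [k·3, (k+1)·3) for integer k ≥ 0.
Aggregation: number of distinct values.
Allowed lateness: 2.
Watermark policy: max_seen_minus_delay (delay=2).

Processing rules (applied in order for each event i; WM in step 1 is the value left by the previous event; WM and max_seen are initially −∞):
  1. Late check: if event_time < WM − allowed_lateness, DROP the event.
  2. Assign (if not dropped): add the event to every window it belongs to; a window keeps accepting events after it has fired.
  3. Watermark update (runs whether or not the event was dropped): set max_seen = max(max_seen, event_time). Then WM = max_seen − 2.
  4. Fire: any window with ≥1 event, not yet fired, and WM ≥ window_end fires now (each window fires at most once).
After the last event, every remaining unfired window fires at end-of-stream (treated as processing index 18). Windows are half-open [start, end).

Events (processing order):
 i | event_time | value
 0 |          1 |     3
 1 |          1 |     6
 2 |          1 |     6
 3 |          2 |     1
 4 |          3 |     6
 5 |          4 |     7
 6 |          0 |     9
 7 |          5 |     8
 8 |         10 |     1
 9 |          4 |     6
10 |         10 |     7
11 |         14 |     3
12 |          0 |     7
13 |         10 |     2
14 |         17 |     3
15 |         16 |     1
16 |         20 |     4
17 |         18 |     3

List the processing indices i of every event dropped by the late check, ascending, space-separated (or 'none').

i=0 t=1 v=3: → [0,3); WM=-1
i=1 t=1 v=6: → [0,3); WM=-1
i=2 t=1 v=6: → [0,3); WM=-1
i=3 t=2 v=1: → [0,3); WM=0
i=4 t=3 v=6: → [3,6); WM=1
i=5 t=4 v=7: → [3,6); WM=2
i=6 t=0 v=9: → [0,3); WM=2
i=7 t=5 v=8: → [3,6); WM=3; [0,3) fires=4
i=8 t=10 v=1: → [9,12); WM=8; [3,6) fires=3
i=9 t=4 v=6: DROP (t<8-2); WM=8
i=10 t=10 v=7: → [9,12); WM=8
i=11 t=14 v=3: → [12,15); WM=12; [9,12) fires=2
i=12 t=0 v=7: DROP (t<12-2); WM=12
i=13 t=10 v=2: → [9,12); WM=12
i=14 t=17 v=3: → [15,18); WM=15; [12,15) fires=1
i=15 t=16 v=1: → [15,18); WM=15
i=16 t=20 v=4: → [18,21); WM=18; [15,18) fires=2
i=17 t=18 v=3: → [18,21); WM=18

9 12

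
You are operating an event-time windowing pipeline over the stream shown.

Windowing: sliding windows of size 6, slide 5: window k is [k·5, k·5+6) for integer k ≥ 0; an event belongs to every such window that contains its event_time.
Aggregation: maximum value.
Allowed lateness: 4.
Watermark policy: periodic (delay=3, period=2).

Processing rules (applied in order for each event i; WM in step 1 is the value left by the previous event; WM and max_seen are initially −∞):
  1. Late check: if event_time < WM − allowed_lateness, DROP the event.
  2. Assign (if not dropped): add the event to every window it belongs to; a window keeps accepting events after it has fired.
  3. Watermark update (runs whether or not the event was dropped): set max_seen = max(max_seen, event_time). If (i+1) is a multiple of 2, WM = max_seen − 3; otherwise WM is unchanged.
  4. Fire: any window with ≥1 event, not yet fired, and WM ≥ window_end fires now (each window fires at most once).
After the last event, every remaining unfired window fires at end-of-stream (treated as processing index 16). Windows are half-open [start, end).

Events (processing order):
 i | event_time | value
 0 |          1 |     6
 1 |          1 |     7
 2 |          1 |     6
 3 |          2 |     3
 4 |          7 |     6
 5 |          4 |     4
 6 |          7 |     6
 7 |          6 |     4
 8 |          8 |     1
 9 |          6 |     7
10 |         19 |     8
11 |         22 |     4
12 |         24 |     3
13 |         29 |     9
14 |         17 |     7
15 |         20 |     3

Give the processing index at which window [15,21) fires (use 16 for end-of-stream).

i=0 t=1 v=6: → [0,6); WM=−∞
i=1 t=1 v=7: → [0,6); WM=-2
i=2 t=1 v=6: → [0,6); WM=-2
i=3 t=2 v=3: → [0,6); WM=-1
i=4 t=7 v=6: → [5,11); WM=-1
i=5 t=4 v=4: → [0,6); WM=4
i=6 t=7 v=6: → [5,11); WM=4
i=7 t=6 v=4: → [5,11); WM=4
i=8 t=8 v=1: → [5,11); WM=4
i=9 t=6 v=7: → [5,11); WM=5
i=10 t=19 v=8: → [15,21); WM=5
i=11 t=22 v=4: → [20,26); WM=19; [0,6) fires=7 [5,11) fires=7
i=12 t=24 v=3: → [20,26); WM=19
i=13 t=29 v=9: → [25,31); WM=26; [15,21) fires=8 [20,26) fires=4
i=14 t=17 v=7: DROP (t<26-4); WM=26
i=15 t=20 v=3: DROP (t<26-4); WM=26

13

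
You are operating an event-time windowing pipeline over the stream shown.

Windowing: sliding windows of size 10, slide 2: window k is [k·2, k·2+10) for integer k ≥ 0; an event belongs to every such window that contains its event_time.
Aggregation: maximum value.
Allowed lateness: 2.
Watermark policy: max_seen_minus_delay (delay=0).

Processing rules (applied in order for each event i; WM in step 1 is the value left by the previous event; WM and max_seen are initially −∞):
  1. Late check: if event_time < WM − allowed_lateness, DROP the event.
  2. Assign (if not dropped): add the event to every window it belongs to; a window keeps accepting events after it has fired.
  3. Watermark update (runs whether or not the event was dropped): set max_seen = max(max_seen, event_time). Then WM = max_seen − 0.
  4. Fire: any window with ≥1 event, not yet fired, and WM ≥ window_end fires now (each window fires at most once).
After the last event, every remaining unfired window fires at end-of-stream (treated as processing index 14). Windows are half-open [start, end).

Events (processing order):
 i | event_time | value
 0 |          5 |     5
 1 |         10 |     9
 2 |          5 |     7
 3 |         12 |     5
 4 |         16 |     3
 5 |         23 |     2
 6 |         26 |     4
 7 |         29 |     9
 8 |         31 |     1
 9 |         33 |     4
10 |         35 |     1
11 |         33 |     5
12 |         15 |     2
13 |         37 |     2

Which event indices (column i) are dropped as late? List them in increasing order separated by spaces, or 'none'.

i=0 t=5 v=5: → [4,14),[2,12),[0,10); WM=5
i=1 t=10 v=9: → [10,20),[8,18),[6,16),[4,14),[2,12); WM=10; [0,10) fires=5
i=2 t=5 v=7: DROP (t<10-2); WM=10
i=3 t=12 v=5: → [12,22),[10,20),[8,18),[6,16),[4,14); WM=12; [2,12) fires=9
i=4 t=16 v=3: → [16,26),[14,24),[12,22),[10,20),[8,18); WM=16; [4,14) fires=9 [6,16) fires=9
i=5 t=23 v=2: → [22,32),[20,30),[18,28),[16,26),[14,24); WM=23; [8,18) fires=9 [10,20) fires=9 [12,22) fires=5
i=6 t=26 v=4: → [26,36),[24,34),[22,32),[20,30),[18,28); WM=26; [14,24) fires=3 [16,26) fires=3
i=7 t=29 v=9: → [28,38),[26,36),[24,34),[22,32),[20,30); WM=29; [18,28) fires=4
i=8 t=31 v=1: → [30,40),[28,38),[26,36),[24,34),[22,32); WM=31; [20,30) fires=9
i=9 t=33 v=4: → [32,42),[30,40),[28,38),[26,36),[24,34); WM=33; [22,32) fires=9
i=10 t=35 v=1: → [34,44),[32,42),[30,40),[28,38),[26,36); WM=35; [24,34) fires=9
i=11 t=33 v=5: → [32,42),[30,40),[28,38),[26,36),[24,34); WM=35
i=12 t=15 v=2: DROP (t<35-2); WM=35
i=13 t=37 v=2: → [36,46),[34,44),[32,42),[30,40),[28,38); WM=37; [26,36) fires=9

2 12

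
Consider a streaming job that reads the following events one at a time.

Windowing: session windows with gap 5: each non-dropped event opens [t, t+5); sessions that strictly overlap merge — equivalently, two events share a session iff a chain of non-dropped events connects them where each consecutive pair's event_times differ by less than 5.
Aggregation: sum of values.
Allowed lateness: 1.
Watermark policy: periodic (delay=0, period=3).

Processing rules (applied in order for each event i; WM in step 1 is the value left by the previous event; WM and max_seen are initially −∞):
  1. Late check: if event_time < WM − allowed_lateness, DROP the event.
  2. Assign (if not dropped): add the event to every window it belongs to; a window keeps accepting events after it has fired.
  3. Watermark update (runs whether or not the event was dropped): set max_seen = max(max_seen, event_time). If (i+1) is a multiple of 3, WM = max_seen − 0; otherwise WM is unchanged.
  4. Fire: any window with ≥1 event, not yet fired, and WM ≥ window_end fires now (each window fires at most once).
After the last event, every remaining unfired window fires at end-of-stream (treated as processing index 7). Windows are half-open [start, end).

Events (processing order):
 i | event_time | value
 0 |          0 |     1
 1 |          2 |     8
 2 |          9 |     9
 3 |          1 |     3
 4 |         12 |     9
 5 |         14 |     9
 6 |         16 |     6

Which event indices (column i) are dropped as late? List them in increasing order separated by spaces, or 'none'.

3

i=0 t=0 v=1: → [0,5); WM=−∞
i=1 t=2 v=8: → [0,7); WM=−∞
i=2 t=9 v=9: → [9,14); WM=9
i=3 t=1 v=3: DROP (t<9-1); WM=9
i=4 t=12 v=9: → [9,17); WM=9
i=5 t=14 v=9: → [9,19); WM=14
i=6 t=16 v=6: → [9,21); WM=14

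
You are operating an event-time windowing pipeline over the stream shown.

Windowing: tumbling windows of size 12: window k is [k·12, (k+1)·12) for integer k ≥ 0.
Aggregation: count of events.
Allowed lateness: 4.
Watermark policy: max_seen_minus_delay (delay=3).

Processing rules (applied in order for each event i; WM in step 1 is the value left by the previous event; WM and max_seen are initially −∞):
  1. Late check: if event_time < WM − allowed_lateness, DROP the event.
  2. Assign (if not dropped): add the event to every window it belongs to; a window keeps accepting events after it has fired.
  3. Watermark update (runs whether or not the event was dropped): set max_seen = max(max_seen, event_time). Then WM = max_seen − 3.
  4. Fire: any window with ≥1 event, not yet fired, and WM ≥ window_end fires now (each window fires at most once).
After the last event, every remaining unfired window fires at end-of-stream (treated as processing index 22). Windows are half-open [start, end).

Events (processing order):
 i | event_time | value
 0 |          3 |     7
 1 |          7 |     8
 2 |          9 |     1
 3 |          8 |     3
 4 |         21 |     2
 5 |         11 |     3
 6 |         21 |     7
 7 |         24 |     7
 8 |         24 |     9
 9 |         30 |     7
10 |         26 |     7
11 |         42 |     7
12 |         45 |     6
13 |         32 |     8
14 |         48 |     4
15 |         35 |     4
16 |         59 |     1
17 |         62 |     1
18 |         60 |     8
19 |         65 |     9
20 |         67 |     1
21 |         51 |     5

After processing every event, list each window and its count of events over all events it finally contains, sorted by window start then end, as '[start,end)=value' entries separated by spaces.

i=0 t=3 v=7: → [0,12); WM=0
i=1 t=7 v=8: → [0,12); WM=4
i=2 t=9 v=1: → [0,12); WM=6
i=3 t=8 v=3: → [0,12); WM=6
i=4 t=21 v=2: → [12,24); WM=18; [0,12) fires=4
i=5 t=11 v=3: DROP (t<18-4); WM=18
i=6 t=21 v=7: → [12,24); WM=18
i=7 t=24 v=7: → [24,36); WM=21
i=8 t=24 v=9: → [24,36); WM=21
i=9 t=30 v=7: → [24,36); WM=27; [12,24) fires=2
i=10 t=26 v=7: → [24,36); WM=27
i=11 t=42 v=7: → [36,48); WM=39; [24,36) fires=4
i=12 t=45 v=6: → [36,48); WM=42
i=13 t=32 v=8: DROP (t<42-4); WM=42
i=14 t=48 v=4: → [48,60); WM=45
i=15 t=35 v=4: DROP (t<45-4); WM=45
i=16 t=59 v=1: → [48,60); WM=56; [36,48) fires=2
i=17 t=62 v=1: → [60,72); WM=59
i=18 t=60 v=8: → [60,72); WM=59
i=19 t=65 v=9: → [60,72); WM=62; [48,60) fires=2
i=20 t=67 v=1: → [60,72); WM=64
i=21 t=51 v=5: DROP (t<64-4); WM=64

[0,12)=4 [12,24)=2 [24,36)=4 [36,48)=2 [48,60)=2 [60,72)=4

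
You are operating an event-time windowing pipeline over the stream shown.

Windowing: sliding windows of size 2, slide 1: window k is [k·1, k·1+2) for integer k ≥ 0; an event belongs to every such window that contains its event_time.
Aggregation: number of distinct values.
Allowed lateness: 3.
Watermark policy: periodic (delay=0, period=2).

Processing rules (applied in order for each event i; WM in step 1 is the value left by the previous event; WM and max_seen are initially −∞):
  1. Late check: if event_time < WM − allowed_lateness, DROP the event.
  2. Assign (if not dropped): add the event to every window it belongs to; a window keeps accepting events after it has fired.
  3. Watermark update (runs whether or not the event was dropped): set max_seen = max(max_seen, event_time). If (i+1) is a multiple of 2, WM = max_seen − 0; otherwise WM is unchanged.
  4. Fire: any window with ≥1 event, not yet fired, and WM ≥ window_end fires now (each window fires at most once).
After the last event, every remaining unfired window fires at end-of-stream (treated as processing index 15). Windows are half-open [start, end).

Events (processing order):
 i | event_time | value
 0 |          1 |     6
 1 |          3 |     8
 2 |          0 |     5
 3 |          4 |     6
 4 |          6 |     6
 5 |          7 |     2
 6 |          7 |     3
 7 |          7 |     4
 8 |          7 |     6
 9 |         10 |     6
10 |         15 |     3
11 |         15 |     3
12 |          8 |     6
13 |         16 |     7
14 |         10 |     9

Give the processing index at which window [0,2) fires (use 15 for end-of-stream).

1

i=0 t=1 v=6: → [1,3),[0,2); WM=−∞
i=1 t=3 v=8: → [3,5),[2,4); WM=3; [0,2) fires=1 [1,3) fires=1
i=2 t=0 v=5: → [0,2); WM=3
i=3 t=4 v=6: → [4,6),[3,5); WM=4; [2,4) fires=1
i=4 t=6 v=6: → [6,8),[5,7); WM=4
i=5 t=7 v=2: → [7,9),[6,8); WM=7; [3,5) fires=2 [4,6) fires=1 [5,7) fires=1
i=6 t=7 v=3: → [7,9),[6,8); WM=7
i=7 t=7 v=4: → [7,9),[6,8); WM=7
i=8 t=7 v=6: → [7,9),[6,8); WM=7
i=9 t=10 v=6: → [10,12),[9,11); WM=10; [6,8) fires=4 [7,9) fires=4
i=10 t=15 v=3: → [15,17),[14,16); WM=10
i=11 t=15 v=3: → [15,17),[14,16); WM=15; [9,11) fires=1 [10,12) fires=1
i=12 t=8 v=6: DROP (t<15-3); WM=15
i=13 t=16 v=7: → [16,18),[15,17); WM=16; [14,16) fires=1
i=14 t=10 v=9: DROP (t<16-3); WM=16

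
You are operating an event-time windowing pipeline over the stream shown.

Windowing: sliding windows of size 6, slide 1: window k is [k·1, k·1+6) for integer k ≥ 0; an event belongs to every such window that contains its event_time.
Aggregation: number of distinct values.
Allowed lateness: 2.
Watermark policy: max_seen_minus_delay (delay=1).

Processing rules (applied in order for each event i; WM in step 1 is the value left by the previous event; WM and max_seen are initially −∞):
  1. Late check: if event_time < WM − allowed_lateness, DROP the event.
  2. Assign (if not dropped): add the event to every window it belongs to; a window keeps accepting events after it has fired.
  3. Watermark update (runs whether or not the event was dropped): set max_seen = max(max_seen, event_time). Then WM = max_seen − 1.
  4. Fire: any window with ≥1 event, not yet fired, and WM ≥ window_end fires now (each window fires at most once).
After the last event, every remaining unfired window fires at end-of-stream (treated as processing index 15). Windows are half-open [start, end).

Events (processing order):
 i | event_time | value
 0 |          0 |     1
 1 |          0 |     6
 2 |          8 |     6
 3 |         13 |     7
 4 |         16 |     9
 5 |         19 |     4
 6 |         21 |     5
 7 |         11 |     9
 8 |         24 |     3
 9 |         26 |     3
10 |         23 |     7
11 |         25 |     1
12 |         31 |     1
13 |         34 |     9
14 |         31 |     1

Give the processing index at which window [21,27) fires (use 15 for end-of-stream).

12

i=0 t=0 v=1: → [0,6); WM=-1
i=1 t=0 v=6: → [0,6); WM=-1
i=2 t=8 v=6: → [8,14),[7,13),[6,12),[5,11),[4,10),[3,9); WM=7; [0,6) fires=2
i=3 t=13 v=7: → [13,19),[12,18),[11,17),[10,16),[9,15),[8,14); WM=12; [3,9) fires=1 [4,10) fires=1 [5,11) fires=1 [6,12) fires=1
i=4 t=16 v=9: → [16,22),[15,21),[14,20),[13,19),[12,18),[11,17); WM=15; [7,13) fires=1 [8,14) fires=2 [9,15) fires=1
i=5 t=19 v=4: → [19,25),[18,24),[17,23),[16,22),[15,21),[14,20); WM=18; [10,16) fires=1 [11,17) fires=2 [12,18) fires=2
i=6 t=21 v=5: → [21,27),[20,26),[19,25),[18,24),[17,23),[16,22); WM=20; [13,19) fires=2 [14,20) fires=2
i=7 t=11 v=9: DROP (t<20-2); WM=20
i=8 t=24 v=3: → [24,30),[23,29),[22,28),[21,27),[20,26),[19,25); WM=23; [15,21) fires=2 [16,22) fires=3 [17,23) fires=2
i=9 t=26 v=3: → [26,32),[25,31),[24,30),[23,29),[22,28),[21,27); WM=25; [18,24) fires=2 [19,25) fires=3
i=10 t=23 v=7: → [23,29),[22,28),[21,27),[20,26),[19,25),[18,24); WM=25
i=11 t=25 v=1: → [25,31),[24,30),[23,29),[22,28),[21,27),[20,26); WM=25
i=12 t=31 v=1: → [31,37),[30,36),[29,35),[28,34),[27,33),[26,32); WM=30; [20,26) fires=4 [21,27) fires=4 [22,28) fires=3 [23,29) fires=3 [24,30) fires=2
i=13 t=34 v=9: → [34,40),[33,39),[32,38),[31,37),[30,36),[29,35); WM=33; [25,31) fires=2 [26,32) fires=2 [27,33) fires=1
i=14 t=31 v=1: → [31,37),[30,36),[29,35),[28,34),[27,33),[26,32); WM=33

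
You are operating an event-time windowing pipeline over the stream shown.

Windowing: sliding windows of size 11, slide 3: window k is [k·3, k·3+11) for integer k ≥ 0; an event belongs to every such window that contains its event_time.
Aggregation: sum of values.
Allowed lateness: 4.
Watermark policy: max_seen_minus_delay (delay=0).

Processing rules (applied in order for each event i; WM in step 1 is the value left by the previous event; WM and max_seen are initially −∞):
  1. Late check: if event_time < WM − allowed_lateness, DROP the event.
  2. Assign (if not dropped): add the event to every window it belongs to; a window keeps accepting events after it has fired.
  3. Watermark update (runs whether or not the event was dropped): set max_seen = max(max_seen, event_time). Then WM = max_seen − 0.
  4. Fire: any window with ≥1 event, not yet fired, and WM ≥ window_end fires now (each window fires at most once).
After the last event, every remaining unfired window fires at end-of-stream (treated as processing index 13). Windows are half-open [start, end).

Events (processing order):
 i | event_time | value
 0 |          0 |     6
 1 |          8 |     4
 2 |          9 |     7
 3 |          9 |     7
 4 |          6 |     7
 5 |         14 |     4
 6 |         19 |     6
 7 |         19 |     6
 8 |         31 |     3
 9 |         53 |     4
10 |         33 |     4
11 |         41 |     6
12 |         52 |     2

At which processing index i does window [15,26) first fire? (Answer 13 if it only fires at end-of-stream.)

i=0 t=0 v=6: → [0,11); WM=0
i=1 t=8 v=4: → [6,17),[3,14),[0,11); WM=8
i=2 t=9 v=7: → [9,20),[6,17),[3,14),[0,11); WM=9
i=3 t=9 v=7: → [9,20),[6,17),[3,14),[0,11); WM=9
i=4 t=6 v=7: → [6,17),[3,14),[0,11); WM=9
i=5 t=14 v=4: → [12,23),[9,20),[6,17); WM=14; [0,11) fires=31 [3,14) fires=25
i=6 t=19 v=6: → [18,29),[15,26),[12,23),[9,20); WM=19; [6,17) fires=29
i=7 t=19 v=6: → [18,29),[15,26),[12,23),[9,20); WM=19
i=8 t=31 v=3: → [30,41),[27,38),[24,35),[21,32); WM=31; [9,20) fires=30 [12,23) fires=16 [15,26) fires=12 [18,29) fires=12
i=9 t=53 v=4: → [51,62),[48,59),[45,56); WM=53; [21,32) fires=3 [24,35) fires=3 [27,38) fires=3 [30,41) fires=3
i=10 t=33 v=4: DROP (t<53-4); WM=53
i=11 t=41 v=6: DROP (t<53-4); WM=53
i=12 t=52 v=2: → [51,62),[48,59),[45,56),[42,53); WM=53; [42,53) fires=2

8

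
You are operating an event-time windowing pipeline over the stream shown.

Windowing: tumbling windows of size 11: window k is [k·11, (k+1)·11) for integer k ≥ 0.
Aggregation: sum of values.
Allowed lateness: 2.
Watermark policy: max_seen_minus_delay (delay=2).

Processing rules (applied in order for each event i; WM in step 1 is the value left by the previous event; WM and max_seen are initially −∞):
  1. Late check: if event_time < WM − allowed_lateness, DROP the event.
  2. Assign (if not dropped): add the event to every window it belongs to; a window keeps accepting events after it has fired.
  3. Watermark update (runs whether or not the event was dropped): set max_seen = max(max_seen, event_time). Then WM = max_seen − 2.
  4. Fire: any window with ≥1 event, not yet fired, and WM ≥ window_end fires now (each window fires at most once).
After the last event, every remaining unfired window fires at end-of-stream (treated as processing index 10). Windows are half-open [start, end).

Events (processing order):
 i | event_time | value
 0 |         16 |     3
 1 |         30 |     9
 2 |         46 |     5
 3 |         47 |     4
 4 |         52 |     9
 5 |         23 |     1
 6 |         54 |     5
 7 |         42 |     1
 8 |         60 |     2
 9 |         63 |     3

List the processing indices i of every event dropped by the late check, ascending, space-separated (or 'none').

i=0 t=16 v=3: → [11,22); WM=14
i=1 t=30 v=9: → [22,33); WM=28; [11,22) fires=3
i=2 t=46 v=5: → [44,55); WM=44; [22,33) fires=9
i=3 t=47 v=4: → [44,55); WM=45
i=4 t=52 v=9: → [44,55); WM=50
i=5 t=23 v=1: DROP (t<50-2); WM=50
i=6 t=54 v=5: → [44,55); WM=52
i=7 t=42 v=1: DROP (t<52-2); WM=52
i=8 t=60 v=2: → [55,66); WM=58; [44,55) fires=23
i=9 t=63 v=3: → [55,66); WM=61

5 7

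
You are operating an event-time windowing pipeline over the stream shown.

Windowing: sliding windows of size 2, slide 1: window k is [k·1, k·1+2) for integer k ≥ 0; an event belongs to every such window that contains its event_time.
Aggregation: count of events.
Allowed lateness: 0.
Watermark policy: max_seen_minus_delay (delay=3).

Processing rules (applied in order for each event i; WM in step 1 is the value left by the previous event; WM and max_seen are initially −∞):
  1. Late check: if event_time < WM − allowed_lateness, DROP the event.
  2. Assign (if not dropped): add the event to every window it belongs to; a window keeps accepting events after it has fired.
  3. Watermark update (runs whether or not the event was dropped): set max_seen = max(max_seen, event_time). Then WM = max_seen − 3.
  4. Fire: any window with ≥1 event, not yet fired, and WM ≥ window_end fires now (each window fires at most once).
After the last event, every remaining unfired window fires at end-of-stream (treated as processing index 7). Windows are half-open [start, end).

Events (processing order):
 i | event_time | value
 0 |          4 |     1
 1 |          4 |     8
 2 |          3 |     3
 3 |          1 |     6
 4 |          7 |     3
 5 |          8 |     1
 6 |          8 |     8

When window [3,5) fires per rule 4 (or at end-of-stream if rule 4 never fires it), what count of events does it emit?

i=0 t=4 v=1: → [4,6),[3,5); WM=1
i=1 t=4 v=8: → [4,6),[3,5); WM=1
i=2 t=3 v=3: → [3,5),[2,4); WM=1
i=3 t=1 v=6: → [1,3),[0,2); WM=1
i=4 t=7 v=3: → [7,9),[6,8); WM=4; [0,2) fires=1 [1,3) fires=1 [2,4) fires=1
i=5 t=8 v=1: → [8,10),[7,9); WM=5; [3,5) fires=3
i=6 t=8 v=8: → [8,10),[7,9); WM=5

3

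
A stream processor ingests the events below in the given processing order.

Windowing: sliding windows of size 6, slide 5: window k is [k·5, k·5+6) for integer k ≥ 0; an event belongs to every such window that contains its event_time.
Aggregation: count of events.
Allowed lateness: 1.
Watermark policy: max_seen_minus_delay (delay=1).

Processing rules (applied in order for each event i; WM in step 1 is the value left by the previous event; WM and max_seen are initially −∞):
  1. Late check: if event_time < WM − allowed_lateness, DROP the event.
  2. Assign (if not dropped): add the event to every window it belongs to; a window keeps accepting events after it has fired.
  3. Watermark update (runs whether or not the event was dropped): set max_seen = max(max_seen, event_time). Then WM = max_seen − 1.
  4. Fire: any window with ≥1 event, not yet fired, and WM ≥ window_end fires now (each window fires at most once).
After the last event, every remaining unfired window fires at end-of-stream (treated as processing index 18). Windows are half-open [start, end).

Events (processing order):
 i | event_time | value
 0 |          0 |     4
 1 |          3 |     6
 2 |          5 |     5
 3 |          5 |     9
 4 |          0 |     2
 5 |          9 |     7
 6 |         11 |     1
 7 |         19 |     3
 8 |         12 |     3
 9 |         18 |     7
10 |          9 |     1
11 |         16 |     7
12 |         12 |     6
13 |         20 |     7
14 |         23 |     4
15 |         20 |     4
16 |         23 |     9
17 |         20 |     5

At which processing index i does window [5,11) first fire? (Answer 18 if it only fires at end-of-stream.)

i=0 t=0 v=4: → [0,6); WM=-1
i=1 t=3 v=6: → [0,6); WM=2
i=2 t=5 v=5: → [5,11),[0,6); WM=4
i=3 t=5 v=9: → [5,11),[0,6); WM=4
i=4 t=0 v=2: DROP (t<4-1); WM=4
i=5 t=9 v=7: → [5,11); WM=8; [0,6) fires=4
i=6 t=11 v=1: → [10,16); WM=10
i=7 t=19 v=3: → [15,21); WM=18; [5,11) fires=3 [10,16) fires=1
i=8 t=12 v=3: DROP (t<18-1); WM=18
i=9 t=18 v=7: → [15,21); WM=18
i=10 t=9 v=1: DROP (t<18-1); WM=18
i=11 t=16 v=7: DROP (t<18-1); WM=18
i=12 t=12 v=6: DROP (t<18-1); WM=18
i=13 t=20 v=7: → [20,26),[15,21); WM=19
i=14 t=23 v=4: → [20,26); WM=22; [15,21) fires=3
i=15 t=20 v=4: DROP (t<22-1); WM=22
i=16 t=23 v=9: → [20,26); WM=22
i=17 t=20 v=5: DROP (t<22-1); WM=22

7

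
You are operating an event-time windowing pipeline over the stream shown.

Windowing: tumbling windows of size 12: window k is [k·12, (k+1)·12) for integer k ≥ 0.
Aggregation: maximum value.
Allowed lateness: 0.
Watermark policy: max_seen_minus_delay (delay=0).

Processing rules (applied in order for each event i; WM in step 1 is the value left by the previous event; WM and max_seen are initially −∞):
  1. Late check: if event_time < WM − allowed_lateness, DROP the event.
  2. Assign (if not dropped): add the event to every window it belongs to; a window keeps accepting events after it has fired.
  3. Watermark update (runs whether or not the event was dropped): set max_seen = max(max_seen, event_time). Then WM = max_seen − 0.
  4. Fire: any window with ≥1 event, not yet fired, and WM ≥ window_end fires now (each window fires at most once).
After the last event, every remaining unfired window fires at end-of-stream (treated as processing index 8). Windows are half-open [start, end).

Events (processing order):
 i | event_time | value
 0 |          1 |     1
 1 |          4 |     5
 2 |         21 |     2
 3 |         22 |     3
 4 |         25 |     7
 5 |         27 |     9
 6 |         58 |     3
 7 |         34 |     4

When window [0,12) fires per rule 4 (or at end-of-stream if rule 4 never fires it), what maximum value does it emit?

i=0 t=1 v=1: → [0,12); WM=1
i=1 t=4 v=5: → [0,12); WM=4
i=2 t=21 v=2: → [12,24); WM=21; [0,12) fires=5
i=3 t=22 v=3: → [12,24); WM=22
i=4 t=25 v=7: → [24,36); WM=25; [12,24) fires=3
i=5 t=27 v=9: → [24,36); WM=27
i=6 t=58 v=3: → [48,60); WM=58; [24,36) fires=9
i=7 t=34 v=4: DROP (t<58-0); WM=58

5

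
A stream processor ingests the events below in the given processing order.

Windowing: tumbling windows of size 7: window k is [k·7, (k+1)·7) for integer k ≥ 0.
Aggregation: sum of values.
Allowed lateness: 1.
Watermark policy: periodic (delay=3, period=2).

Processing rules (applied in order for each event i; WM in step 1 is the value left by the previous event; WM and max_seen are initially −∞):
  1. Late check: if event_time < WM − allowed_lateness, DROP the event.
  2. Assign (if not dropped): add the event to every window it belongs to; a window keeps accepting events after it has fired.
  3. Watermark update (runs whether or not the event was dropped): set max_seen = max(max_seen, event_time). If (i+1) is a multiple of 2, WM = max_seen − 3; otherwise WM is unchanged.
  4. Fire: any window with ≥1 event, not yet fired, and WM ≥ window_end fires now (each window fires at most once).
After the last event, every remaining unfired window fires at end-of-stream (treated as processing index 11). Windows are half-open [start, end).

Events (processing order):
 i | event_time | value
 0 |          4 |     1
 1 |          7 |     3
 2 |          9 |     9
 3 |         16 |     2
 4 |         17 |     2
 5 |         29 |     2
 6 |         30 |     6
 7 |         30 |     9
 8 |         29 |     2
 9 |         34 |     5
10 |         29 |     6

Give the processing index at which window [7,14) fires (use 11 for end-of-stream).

5

i=0 t=4 v=1: → [0,7); WM=−∞
i=1 t=7 v=3: → [7,14); WM=4
i=2 t=9 v=9: → [7,14); WM=4
i=3 t=16 v=2: → [14,21); WM=13; [0,7) fires=1
i=4 t=17 v=2: → [14,21); WM=13
i=5 t=29 v=2: → [28,35); WM=26; [7,14) fires=12 [14,21) fires=4
i=6 t=30 v=6: → [28,35); WM=26
i=7 t=30 v=9: → [28,35); WM=27
i=8 t=29 v=2: → [28,35); WM=27
i=9 t=34 v=5: → [28,35); WM=31
i=10 t=29 v=6: DROP (t<31-1); WM=31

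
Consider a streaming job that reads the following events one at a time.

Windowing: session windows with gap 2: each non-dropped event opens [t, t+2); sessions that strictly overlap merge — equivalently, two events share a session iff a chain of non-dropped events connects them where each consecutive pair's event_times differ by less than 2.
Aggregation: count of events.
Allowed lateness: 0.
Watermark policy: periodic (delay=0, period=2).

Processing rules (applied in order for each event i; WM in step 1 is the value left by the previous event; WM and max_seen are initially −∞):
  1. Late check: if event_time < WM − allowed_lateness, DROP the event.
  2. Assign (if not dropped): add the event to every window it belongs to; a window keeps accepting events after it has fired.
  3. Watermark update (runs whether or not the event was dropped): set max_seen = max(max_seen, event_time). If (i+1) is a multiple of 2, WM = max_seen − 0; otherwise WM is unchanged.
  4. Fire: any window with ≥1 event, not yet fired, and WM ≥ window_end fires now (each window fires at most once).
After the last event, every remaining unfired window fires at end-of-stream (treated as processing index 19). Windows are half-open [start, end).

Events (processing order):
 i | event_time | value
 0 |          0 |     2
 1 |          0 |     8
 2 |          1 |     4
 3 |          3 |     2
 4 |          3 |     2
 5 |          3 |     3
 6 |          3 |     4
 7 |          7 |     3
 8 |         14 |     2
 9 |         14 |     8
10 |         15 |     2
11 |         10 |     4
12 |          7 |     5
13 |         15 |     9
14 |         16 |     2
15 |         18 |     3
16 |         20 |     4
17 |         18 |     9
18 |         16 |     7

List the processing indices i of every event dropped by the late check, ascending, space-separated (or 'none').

i=0 t=0 v=2: → [0,2); WM=−∞
i=1 t=0 v=8: → [0,2); WM=0
i=2 t=1 v=4: → [0,3); WM=0
i=3 t=3 v=2: → [3,5); WM=3
i=4 t=3 v=2: → [3,5); WM=3
i=5 t=3 v=3: → [3,5); WM=3
i=6 t=3 v=4: → [3,5); WM=3
i=7 t=7 v=3: → [7,9); WM=7
i=8 t=14 v=2: → [14,16); WM=7
i=9 t=14 v=8: → [14,16); WM=14
i=10 t=15 v=2: → [14,17); WM=14
i=11 t=10 v=4: DROP (t<14-0); WM=15
i=12 t=7 v=5: DROP (t<15-0); WM=15
i=13 t=15 v=9: → [14,17); WM=15
i=14 t=16 v=2: → [14,18); WM=15
i=15 t=18 v=3: → [18,20); WM=18
i=16 t=20 v=4: → [20,22); WM=18
i=17 t=18 v=9: → [18,20); WM=20
i=18 t=16 v=7: DROP (t<20-0); WM=20

11 12 18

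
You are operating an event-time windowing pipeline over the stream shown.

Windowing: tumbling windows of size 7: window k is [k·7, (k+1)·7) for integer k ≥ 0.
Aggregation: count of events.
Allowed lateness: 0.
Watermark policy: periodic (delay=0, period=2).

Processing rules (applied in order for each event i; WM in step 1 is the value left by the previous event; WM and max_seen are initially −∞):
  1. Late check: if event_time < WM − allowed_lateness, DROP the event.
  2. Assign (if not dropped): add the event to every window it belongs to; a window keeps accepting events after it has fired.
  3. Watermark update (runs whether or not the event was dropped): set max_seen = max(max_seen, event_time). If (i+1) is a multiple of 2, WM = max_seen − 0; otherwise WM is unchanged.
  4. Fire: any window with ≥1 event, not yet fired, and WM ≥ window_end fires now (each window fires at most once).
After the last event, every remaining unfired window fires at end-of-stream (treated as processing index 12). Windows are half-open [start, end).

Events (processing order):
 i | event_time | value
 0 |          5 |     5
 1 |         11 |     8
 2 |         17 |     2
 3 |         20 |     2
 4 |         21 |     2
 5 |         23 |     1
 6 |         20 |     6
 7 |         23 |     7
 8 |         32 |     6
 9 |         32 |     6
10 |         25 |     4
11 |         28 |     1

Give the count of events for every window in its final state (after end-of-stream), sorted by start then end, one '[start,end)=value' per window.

[0,7)=1 [7,14)=1 [14,21)=2 [21,28)=3 [28,35)=2

i=0 t=5 v=5: → [0,7); WM=−∞
i=1 t=11 v=8: → [7,14); WM=11; [0,7) fires=1
i=2 t=17 v=2: → [14,21); WM=11
i=3 t=20 v=2: → [14,21); WM=20; [7,14) fires=1
i=4 t=21 v=2: → [21,28); WM=20
i=5 t=23 v=1: → [21,28); WM=23; [14,21) fires=2
i=6 t=20 v=6: DROP (t<23-0); WM=23
i=7 t=23 v=7: → [21,28); WM=23
i=8 t=32 v=6: → [28,35); WM=23
i=9 t=32 v=6: → [28,35); WM=32; [21,28) fires=3
i=10 t=25 v=4: DROP (t<32-0); WM=32
i=11 t=28 v=1: DROP (t<32-0); WM=32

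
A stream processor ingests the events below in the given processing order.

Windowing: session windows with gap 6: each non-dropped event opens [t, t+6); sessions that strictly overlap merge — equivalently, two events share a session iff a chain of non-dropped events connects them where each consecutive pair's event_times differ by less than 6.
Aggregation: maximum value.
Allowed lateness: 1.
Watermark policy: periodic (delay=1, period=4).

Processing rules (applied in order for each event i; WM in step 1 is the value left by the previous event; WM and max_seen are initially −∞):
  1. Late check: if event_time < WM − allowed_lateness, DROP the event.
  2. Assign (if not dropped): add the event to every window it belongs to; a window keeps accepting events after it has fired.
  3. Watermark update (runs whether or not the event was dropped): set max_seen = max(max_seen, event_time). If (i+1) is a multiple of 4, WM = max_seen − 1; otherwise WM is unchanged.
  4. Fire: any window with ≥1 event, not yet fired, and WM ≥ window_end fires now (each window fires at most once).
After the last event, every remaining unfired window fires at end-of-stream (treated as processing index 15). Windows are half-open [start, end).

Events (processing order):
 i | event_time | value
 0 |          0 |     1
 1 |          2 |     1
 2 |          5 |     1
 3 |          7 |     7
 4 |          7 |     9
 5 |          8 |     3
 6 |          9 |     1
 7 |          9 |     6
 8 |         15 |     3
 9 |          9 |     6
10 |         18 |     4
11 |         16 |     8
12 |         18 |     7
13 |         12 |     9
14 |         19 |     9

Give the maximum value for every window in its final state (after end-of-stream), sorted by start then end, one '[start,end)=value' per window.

[0,15)=9 [15,25)=9

i=0 t=0 v=1: → [0,6); WM=−∞
i=1 t=2 v=1: → [0,8); WM=−∞
i=2 t=5 v=1: → [0,11); WM=−∞
i=3 t=7 v=7: → [0,13); WM=6
i=4 t=7 v=9: → [0,13); WM=6
i=5 t=8 v=3: → [0,14); WM=6
i=6 t=9 v=1: → [0,15); WM=6
i=7 t=9 v=6: → [0,15); WM=8
i=8 t=15 v=3: → [15,21); WM=8
i=9 t=9 v=6: → [0,15); WM=8
i=10 t=18 v=4: → [15,24); WM=8
i=11 t=16 v=8: → [15,24); WM=17
i=12 t=18 v=7: → [15,24); WM=17
i=13 t=12 v=9: DROP (t<17-1); WM=17
i=14 t=19 v=9: → [15,25); WM=17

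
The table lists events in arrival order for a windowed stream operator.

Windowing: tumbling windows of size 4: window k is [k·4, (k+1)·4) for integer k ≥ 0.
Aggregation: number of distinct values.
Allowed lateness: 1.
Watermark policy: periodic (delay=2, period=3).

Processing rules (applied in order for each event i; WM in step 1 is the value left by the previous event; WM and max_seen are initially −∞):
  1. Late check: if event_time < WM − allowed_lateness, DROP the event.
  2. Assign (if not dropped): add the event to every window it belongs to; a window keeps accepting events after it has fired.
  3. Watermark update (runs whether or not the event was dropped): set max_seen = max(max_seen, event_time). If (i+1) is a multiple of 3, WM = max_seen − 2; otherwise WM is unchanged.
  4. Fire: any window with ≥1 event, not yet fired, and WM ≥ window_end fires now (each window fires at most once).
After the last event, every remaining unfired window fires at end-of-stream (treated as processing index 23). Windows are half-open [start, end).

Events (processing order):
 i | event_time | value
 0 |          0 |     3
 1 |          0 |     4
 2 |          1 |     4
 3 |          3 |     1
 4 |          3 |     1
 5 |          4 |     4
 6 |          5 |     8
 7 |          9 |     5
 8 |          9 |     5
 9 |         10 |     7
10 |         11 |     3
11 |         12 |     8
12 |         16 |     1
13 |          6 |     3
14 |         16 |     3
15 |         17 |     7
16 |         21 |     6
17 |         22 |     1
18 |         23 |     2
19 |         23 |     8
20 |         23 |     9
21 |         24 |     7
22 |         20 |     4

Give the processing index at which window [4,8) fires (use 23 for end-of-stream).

i=0 t=0 v=3: → [0,4); WM=−∞
i=1 t=0 v=4: → [0,4); WM=−∞
i=2 t=1 v=4: → [0,4); WM=-1
i=3 t=3 v=1: → [0,4); WM=-1
i=4 t=3 v=1: → [0,4); WM=-1
i=5 t=4 v=4: → [4,8); WM=2
i=6 t=5 v=8: → [4,8); WM=2
i=7 t=9 v=5: → [8,12); WM=2
i=8 t=9 v=5: → [8,12); WM=7; [0,4) fires=3
i=9 t=10 v=7: → [8,12); WM=7
i=10 t=11 v=3: → [8,12); WM=7
i=11 t=12 v=8: → [12,16); WM=10; [4,8) fires=2
i=12 t=16 v=1: → [16,20); WM=10
i=13 t=6 v=3: DROP (t<10-1); WM=10
i=14 t=16 v=3: → [16,20); WM=14; [8,12) fires=3
i=15 t=17 v=7: → [16,20); WM=14
i=16 t=21 v=6: → [20,24); WM=14
i=17 t=22 v=1: → [20,24); WM=20; [12,16) fires=1 [16,20) fires=3
i=18 t=23 v=2: → [20,24); WM=20
i=19 t=23 v=8: → [20,24); WM=20
i=20 t=23 v=9: → [20,24); WM=21
i=21 t=24 v=7: → [24,28); WM=21
i=22 t=20 v=4: → [20,24); WM=21

11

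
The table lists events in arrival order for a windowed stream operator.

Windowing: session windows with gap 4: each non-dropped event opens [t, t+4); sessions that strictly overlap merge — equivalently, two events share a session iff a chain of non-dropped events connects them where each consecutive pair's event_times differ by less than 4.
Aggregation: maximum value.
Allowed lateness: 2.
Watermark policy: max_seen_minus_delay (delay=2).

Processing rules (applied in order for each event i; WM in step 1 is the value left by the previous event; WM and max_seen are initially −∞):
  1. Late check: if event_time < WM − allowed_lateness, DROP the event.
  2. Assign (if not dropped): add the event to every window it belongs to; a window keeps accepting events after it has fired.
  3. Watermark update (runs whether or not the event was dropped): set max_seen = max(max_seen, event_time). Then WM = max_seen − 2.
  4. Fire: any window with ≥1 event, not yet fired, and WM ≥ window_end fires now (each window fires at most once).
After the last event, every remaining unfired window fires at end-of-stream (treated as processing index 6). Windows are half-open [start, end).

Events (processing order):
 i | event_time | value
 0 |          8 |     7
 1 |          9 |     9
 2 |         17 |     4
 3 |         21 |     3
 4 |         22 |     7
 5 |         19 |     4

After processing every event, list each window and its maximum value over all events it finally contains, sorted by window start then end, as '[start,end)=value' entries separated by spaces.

i=0 t=8 v=7: → [8,12); WM=6
i=1 t=9 v=9: → [8,13); WM=7
i=2 t=17 v=4: → [17,21); WM=15
i=3 t=21 v=3: → [21,25); WM=19
i=4 t=22 v=7: → [21,26); WM=20
i=5 t=19 v=4: → [17,26); WM=20

[8,13)=9 [17,26)=7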